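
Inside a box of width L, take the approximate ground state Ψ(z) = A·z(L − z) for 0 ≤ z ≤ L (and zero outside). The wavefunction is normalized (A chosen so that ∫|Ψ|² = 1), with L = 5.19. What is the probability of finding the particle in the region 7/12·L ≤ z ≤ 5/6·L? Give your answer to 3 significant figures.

P ≈ 0.311

|Ψ|² is the probability density, so P = ∫_{7/12·L}^{5/6·L} |Ψ|² dz.
With A² fixed by ∫|Ψ|² = 1, i.e. A² = (L^5/30)^(−1), substitute and integrate.
Let u = z/L; then A² and the length scale cancel, so P = ∫_{7/12}^{5/6} u^2·(1 - u)^2 du ÷ ∫_{0}^{1} u^2·(1 - u)^2 du.
Using ∫ u^2·(1 - u)^2 du = u^3·(6·u^2 - 15·u + 10)/30, the numerator is ≈ 0.010371 and the denominator is 1/30.
This works out to P = 0.3111.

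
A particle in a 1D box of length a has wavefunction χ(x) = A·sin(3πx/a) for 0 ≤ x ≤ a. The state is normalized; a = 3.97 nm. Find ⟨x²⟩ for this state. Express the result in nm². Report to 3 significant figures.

⟨x^2⟩ ≈ 5.16 nm^2

The expectation value is the |χ|²-weighted average of x^2: ∫ x^2|χ|² dx.
Using sin²θ = (1 − cos 2θ)/2, evaluating both integrals, ⟨x²⟩ = -a^2/(18·π^2) + a^2/3.
Putting a = 3.97 gives 5.165.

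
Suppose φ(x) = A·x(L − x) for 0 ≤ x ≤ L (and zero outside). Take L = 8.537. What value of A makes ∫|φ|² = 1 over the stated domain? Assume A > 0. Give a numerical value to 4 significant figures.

Normalization requires ∫|φ|² dx = 1, integrated from 0 to L.
Carrying out the integral gives A² · L^5/30.
So A² = (L^5/30)^(−1).
Plugging in L = 8.537 yields A = 0.025722.

A ≈ 0.02572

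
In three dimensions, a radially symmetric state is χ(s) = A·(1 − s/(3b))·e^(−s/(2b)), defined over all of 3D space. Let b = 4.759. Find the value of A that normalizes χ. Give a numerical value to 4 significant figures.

A ≈ 0.03328

Normalization requires ∫|χ|² 4πs² ds = 1, integrated from 0 to ∞.
The angular integral contributes 4π, leaving ∫₀^∞ s²|χ|² ds.
Using ∫₀^∞ sⁿ e^(−αs) ds = n!/αⁿ⁺¹, the integral (without the A² prefactor) comes out to 8·π·b^3/3.
Hence A² = 1/[8·π·b^3/3].
With b = 4.759: A² = 0.0011075 and A = 0.033279.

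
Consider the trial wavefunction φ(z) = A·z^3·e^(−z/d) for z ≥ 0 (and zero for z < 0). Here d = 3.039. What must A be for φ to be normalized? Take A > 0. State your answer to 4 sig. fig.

A ≈ 0.008617

Normalization requires ∫|φ|² dz = 1, integrated from 0 to ∞.
With φ = A·z^3·e^(−z/d), the integral evaluates to A²·[45·d^7/8].
Plugging in d = 3.039 yields A = 0.0086175.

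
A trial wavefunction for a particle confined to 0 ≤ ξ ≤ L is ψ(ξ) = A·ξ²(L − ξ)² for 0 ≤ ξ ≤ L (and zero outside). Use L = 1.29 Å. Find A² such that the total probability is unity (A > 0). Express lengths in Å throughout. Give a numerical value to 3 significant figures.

A^2 ≈ 63.7 Å^(-9)

The normalization condition is ∫|ψ|² dξ = 1 from 0 to L.
Expanding the polynomial and integrating term by term, carrying out the integral gives A² · L^9/630.
Hence A² = 1/[L^9/630].
With L = 1.29: A² = 63.68 and A = 7.980.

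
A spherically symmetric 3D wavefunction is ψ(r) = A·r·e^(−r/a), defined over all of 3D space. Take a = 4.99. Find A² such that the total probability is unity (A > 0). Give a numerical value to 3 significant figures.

A^2 ≈ 0.0000343

Normalization requires ∫|ψ|² 4πr² dr = 1, integrated from 0 to ∞.
(Spherical symmetry: dV = 4πr² dr.)
With ψ = A·r·e^(−r/a), the integral evaluates to A²·[3·π·a^5].
So A² = (3·π·a^5)^(−1).
Substituting a = 4.99 gives A² = 0.00003429, so A = 0.005856.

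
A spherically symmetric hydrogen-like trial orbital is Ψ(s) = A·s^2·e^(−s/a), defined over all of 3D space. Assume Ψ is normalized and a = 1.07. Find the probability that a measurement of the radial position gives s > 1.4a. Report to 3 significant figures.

With dV = 4πs²ds, the probability is ∫|Ψ|² dV over s > 1.4a.
The full normalization integral is A²·[45·π·a^7/2] = 1, fixing A².
Substituting u = s/a, A², 4π and the length scale all cancel in the ratio: P = ∫_{1.4}^{∞} u^6·e^(-2·u) du / ∫_{0}^{∞} u^6·e^(-2·u) du.
With ∫ u^6·e^(-2·u) du = -(4·u^6 + 12·u^5 + 30·u^4 + 60·u^3 + 90·u^2 + 90·u + 45)·e^(-2·u)/8 + C, the region integral is ≈ 5.4877 and the full one is 45/8.
This evaluates to P = 0.9756.

P ≈ 0.976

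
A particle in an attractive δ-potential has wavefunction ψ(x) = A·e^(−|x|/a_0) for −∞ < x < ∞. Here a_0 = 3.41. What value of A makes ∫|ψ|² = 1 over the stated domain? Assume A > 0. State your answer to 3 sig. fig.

A ≈ 0.542

Normalization requires ∫|ψ|² dx = 1, integrated from −∞ to ∞.
The integral (without the A² prefactor) comes out to a_0.
So A² = (a_0)^(−1).
Substituting a_0 = 3.41 gives A² = 0.2933, so A = 0.5415.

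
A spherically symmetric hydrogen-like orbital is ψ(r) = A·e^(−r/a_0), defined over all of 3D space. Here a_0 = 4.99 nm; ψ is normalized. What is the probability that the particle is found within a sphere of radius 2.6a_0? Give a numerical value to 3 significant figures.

P ≈ 0.891

With dV = 4πr²dr, the probability is ∫|ψ|² dV over r ≤ 2.6a_0.
A² is fixed by ∫₀^∞ 4πr²|ψ|² dr = 1, i.e. A² = (π·a_0^3)^(−1).
Substituting u = r/a_0, A², 4π and the length scale all cancel in the ratio: P = ∫_{0}^{2.6} u^2·e^(-2·u) du / ∫_{0}^{∞} u^2·e^(-2·u) du.
With ∫ u^2·e^(-2·u) du = -(2·u^2 + 2·u + 1)·e^(-2·u)/4 + C, the region integral is 1/4 - 493·e^(-26/5)/100 and the full one is 1/4.
The region integral divided by the full integral gives P = 0.8912.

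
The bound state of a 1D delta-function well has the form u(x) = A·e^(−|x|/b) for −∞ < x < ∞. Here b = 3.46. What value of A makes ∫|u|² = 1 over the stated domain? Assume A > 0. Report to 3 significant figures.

A ≈ 0.538

Normalization requires ∫|u|² dx = 1, integrated from −∞ to ∞.
With ∫₀^∞ x^0 e^(−αx) dx = 0!/α^1, with u = A·e^(−|x|/b), the integral evaluates to A²·[b].
So A² = (b)^(−1).
Plugging in b = 3.46 yields A = 0.5376.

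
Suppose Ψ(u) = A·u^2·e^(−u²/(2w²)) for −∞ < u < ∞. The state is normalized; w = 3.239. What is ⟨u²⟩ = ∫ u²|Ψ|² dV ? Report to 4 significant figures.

The expectation value is the |Ψ|²-weighted average of u^2: ∫ u^2|Ψ|² du.
Since the A² factors cancel between numerator and denominator, ⟨u²⟩ = 5·w^2/2.
With w = 3.239, ⟨u^2⟩ = 26.228.

⟨u^2⟩ ≈ 26.23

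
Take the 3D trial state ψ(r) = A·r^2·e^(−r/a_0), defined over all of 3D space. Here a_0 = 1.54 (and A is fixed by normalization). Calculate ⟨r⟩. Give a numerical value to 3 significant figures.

By definition ⟨r⟩ = ∫ r |ψ(r)|² 4πr² dr.
With ∫₀^∞ r^7 e^(−αr) dr = 7!/α^8, the ratio of the moment integral to the normalization integral gives ⟨r⟩ = 7·a_0/2.
With a_0 = 1.54, ⟨r⟩ = 5.390.

⟨r⟩ ≈ 5.39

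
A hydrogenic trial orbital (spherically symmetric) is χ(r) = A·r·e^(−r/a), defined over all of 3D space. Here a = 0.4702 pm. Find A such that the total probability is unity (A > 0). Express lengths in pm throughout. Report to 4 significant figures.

A ≈ 2.149 pm^(-5/2)

Normalization requires ∫|χ|² 4πr² dr = 1, integrated from 0 to ∞.
∫|χ|² 4πr² dr = A²·(3·π·a^5).
So A² = (3·π·a^5)^(−1).
With a = 0.4702: A² = 4.6165 and A = 2.1486.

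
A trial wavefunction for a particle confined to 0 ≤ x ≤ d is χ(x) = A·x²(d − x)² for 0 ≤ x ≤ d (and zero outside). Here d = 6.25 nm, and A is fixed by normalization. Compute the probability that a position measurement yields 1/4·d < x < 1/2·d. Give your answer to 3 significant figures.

P ≈ 0.451

P = ∫_{1/4·d}^{1/2·d} |χ(x)|² dx.
The normalization integral ∫|χ|²dx over the whole domain equals d^9/630·A², and A² cancels in the ratio.
Substituting u = x/d, A² and the length scale cancel in the ratio: P = ∫_{1/4}^{1/2} u^4·(1 - u)^4 du / ∫_{0}^{1} u^4·(1 - u)^4 du.
With ∫ u^4·(1 - u)^4 du = u^5·(70·u^4 - 315·u^3 + 540·u^2 - 420·u + 126)/630 + C, the region integral is ≈ 0.00071599 and the full one is 1/630.
The result is P = 0.4511.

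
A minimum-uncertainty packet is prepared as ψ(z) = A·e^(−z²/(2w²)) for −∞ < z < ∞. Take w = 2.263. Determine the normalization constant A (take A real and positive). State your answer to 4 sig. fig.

The normalization condition is ∫|ψ|² dz = 1 from −∞ to ∞.
∫|ψ|² dz = A²·(√(π)·w).
Substituting w = 2.263 gives A² = 0.24931, so A = 0.49931.

A ≈ 0.4993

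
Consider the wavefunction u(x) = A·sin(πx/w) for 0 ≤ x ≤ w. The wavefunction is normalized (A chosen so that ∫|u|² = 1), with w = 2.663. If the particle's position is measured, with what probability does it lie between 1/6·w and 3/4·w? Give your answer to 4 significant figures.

P ≈ 0.8803

|u|² is the probability density, so P = ∫_{1/6·w}^{3/4·w} |u|² dx.
With A² fixed by ∫|u|² = 1, i.e. A² = (w/2)^(−1), substitute and integrate.
Substituting t = x/w, A² and the length scale cancel in the ratio: P = ∫_{1/6}^{3/4} sin(π·t)^2 dt / ∫_{0}^{1} sin(π·t)^2 dt.
An antiderivative of sin(π·t)^2 is t/2 - sin(2·π·t)/(4·π); evaluating from 1/6 to 3/4 gives √(3)/(8·π) + 1/(4·π) + 7/24, while the full integral is 1/2.
The result is P = (3·√(3) + 6 + 7·π)/(12·π).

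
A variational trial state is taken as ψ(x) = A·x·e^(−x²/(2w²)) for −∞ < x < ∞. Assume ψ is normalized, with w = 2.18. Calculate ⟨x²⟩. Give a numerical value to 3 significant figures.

⟨x^2⟩ ≈ 7.13

By definition ⟨x²⟩ = ∫ x^2 |ψ(x)|² dx.
Differentiating ∫e^(−αx²) dx = √(π/α) under α to get the higher moments, the ratio of the moment integral to the normalization integral gives ⟨x²⟩ = 3·w^2/2.
With w = 2.18, ⟨x^2⟩ = 7.129.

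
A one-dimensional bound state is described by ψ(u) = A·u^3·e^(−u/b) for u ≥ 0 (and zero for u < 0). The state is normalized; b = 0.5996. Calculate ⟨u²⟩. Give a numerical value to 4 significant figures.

The expectation value is the |ψ|²-weighted average of u^2: ∫ u^2|ψ|² du.
The ratio of the moment integral to the normalization integral gives ⟨u²⟩ = 14·b^2.
With b = 0.5996, ⟨u^2⟩ = 5.0333.

⟨u^2⟩ ≈ 5.033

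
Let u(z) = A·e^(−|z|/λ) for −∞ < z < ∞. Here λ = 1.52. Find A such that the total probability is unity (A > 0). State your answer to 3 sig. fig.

The normalization condition is ∫|u|² dz = 1 from −∞ to ∞.
With ∫₀^∞ z^0 e^(−αz) dz = 0!/α^1, with u = A·e^(−|z|/λ), the integral evaluates to A²·[λ].
Hence A² = 1/[λ].
Plugging in λ = 1.52 yields A = 0.8111.

A ≈ 0.811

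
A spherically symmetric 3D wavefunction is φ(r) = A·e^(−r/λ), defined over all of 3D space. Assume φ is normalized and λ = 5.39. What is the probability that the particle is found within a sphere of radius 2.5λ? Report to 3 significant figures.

P ≈ 0.875

P = ∫ |φ|² 4πr² dr over r ≤ 2.5λ.
The full normalization integral is A²·[π·λ^3] = 1, fixing A².
Substituting u = r/λ, A², 4π and the length scale all cancel in the ratio: P = ∫_{0}^{2.5} u^2·e^(-2·u) du / ∫_{0}^{∞} u^2·e^(-2·u) du.
Using ∫ u^2·e^(-2·u) du = -(2·u^2 + 2·u + 1)·e^(-2·u)/4, the numerator is 1/4 - 37·e^(-5)/8 and the denominator is 1/4.
The region integral divided by the full integral gives P = 0.8753.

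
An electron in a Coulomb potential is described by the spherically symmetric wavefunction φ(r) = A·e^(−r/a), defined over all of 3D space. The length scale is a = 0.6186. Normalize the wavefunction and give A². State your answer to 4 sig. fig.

A^2 ≈ 1.345

Normalization requires ∫|φ|² 4πr² dr = 1, integrated from 0 to ∞.
(Spherical symmetry: dV = 4πr² dr.)
Recall ∫₀^∞ r^m e^(−r/β) dr = m!·β^(m+1), carrying out the integral gives A² · π·a^3.
Setting this equal to 1 gives A² = 1/(π·a^3).
Plugging in a = 0.6186 yields A = 1.1596.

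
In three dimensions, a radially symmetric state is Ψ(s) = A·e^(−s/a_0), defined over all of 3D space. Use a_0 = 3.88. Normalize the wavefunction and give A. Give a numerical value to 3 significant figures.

A ≈ 0.0738

We need A² ∫|f|² 4πs² ds = 1, taking the integral from 0 to ∞.
The angular integral contributes 4π, leaving ∫₀^∞ s²|Ψ|² ds.
Recall ∫₀^∞ s^m e^(−s/β) ds = m!·β^(m+1), ∫|Ψ|² 4πs² ds = A²·(π·a_0^3).
Substituting a_0 = 3.88 gives A² = 0.005449, so A = 0.07382.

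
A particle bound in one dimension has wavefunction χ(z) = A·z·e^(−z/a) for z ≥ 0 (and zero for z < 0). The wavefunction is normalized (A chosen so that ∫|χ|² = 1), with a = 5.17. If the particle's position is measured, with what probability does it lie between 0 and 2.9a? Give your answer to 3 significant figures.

P ≈ 0.928

|χ|² is the probability density, so P = ∫_{0}^{2.9a} |χ|² dz.
With A² fixed by ∫|χ|² = 1, i.e. A² = (a^3/4)^(−1), substitute and integrate.
In terms of u = z/a (A² and the length scale cancel between numerator and denominator), P = [∫_{0}^{2.9} u^2·e^(-2·u) du] / [∫_{0}^{∞} u^2·e^(-2·u) du].
With ∫ u^2·e^(-2·u) du = -(2·u^2 + 2·u + 1)·e^(-2·u)/4 + C, the region integral is 1/4 - 1181·e^(-29/5)/200 and the full one is 1/4.
Evaluating gives P = 0.9285.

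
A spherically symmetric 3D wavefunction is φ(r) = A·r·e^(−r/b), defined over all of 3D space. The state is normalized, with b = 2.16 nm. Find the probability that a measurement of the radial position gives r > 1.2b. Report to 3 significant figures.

P ≈ 0.904

Integrate the radial probability density 4πr²|φ|² over r > 1.2b.
A² is fixed by ∫₀^∞ 4πr²|φ|² dr = 1, i.e. A² = (3·π·b^5)^(−1).
Substituting u = r/b, A², 4π and the length scale all cancel in the ratio: P = ∫_{1.2}^{∞} u^4·e^(-2·u) du / ∫_{0}^{∞} u^4·e^(-2·u) du.
Using ∫ u^4·e^(-2·u) du = -(u^4/2 + u^3 + 3·u^2/2 + 3·u/2 + 3/4)·e^(-2·u), the numerator is ≈ 0.67810 and the denominator is 3/4.
Taking the ratio yields P = 0.9041.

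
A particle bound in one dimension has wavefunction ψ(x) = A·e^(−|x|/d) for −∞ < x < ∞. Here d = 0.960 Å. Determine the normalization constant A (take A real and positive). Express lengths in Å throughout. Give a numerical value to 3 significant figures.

A ≈ 1.02 Å^(-1/2)

Normalization requires ∫|ψ|² dx = 1, integrated from −∞ to ∞.
Using ∫₀^∞ xⁿ e^(−αx) dx = n!/αⁿ⁺¹, carrying out the integral gives A² · d.
Setting this equal to 1 gives A² = 1/(d).
With d = 0.960: A² = 1.042 and A = 1.021.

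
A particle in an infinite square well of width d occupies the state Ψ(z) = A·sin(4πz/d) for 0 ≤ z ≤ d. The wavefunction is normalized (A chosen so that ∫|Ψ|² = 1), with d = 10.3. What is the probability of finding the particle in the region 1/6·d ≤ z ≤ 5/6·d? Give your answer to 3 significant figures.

P ≈ 0.598

P = ∫_{1/6·d}^{5/6·d} |Ψ(z)|² dz.
With A² fixed by ∫|Ψ|² = 1, i.e. A² = (d/2)^(−1), substitute and integrate.
Substituting u = z/d, A² and the length scale cancel in the ratio: P = ∫_{1/6}^{5/6} sin(4·π·u)^2 du / ∫_{0}^{1} sin(4·π·u)^2 du.
An antiderivative of sin(4·π·u)^2 is u/2 - sin(4·π·u)·cos(4·π·u)/(8·π); evaluating from 1/6 to 5/6 gives -√(3)/(16·π) + 1/3, while the full integral is 1/2.
The result is P = -√(3)/(8·π) + 2/3.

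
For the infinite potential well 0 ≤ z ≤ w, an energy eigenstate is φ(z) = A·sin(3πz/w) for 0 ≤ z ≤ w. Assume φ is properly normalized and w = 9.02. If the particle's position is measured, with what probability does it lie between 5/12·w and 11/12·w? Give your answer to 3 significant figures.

P ≈ 0.606

|φ|² is the probability density, so P = ∫_{5/12·w}^{11/12·w} |φ|² dz.
With A² fixed by ∫|φ|² = 1, i.e. A² = (w/2)^(−1), substitute and integrate.
Let u = z/w; then A² and the length scale cancel, so P = ∫_{5/12}^{11/12} sin(3·π·u)^2 du ÷ ∫_{0}^{1} sin(3·π·u)^2 du.
Using ∫ sin(3·π·u)^2 du = u/2 - sin(6·π·u)/(12·π), the numerator is 1/(6·π) + 1/4 and the denominator is 1/2.
This works out to P = (2 + 3·π)/(6·π).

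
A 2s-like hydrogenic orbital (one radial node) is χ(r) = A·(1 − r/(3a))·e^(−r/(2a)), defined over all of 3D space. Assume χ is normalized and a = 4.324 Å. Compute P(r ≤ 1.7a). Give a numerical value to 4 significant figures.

Integrate the radial probability density 4πr²|χ|² over r ≤ 1.7a.
The full normalization integral is A²·[8·π·a^3/3] = 1, fixing A².
Let u = r/a; then A², 4π and the length scale all cancel, so P = ∫_{0}^{1.7} u^2·(1 - u/3)^2·e^(-u) du ÷ ∫_{0}^{∞} u^2·(1 - u/3)^2·e^(-u) du.
With ∫ u^2·(1 - u/3)^2·e^(-u) du = (-u^4 + 2·u^3 - 3·u^2 - 6·u - 6)·e^(-u)/9 + C, the region integral is ≈ 0.191769 and the full one is 2/3.
Taking the ratio yields P = 0.28765.

P ≈ 0.2877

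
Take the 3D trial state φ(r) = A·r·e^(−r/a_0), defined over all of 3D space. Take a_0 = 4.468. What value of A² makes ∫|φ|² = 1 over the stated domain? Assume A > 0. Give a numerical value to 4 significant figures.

The normalization condition is ∫|φ|² 4πr² dr = 1 from 0 to ∞.
(Spherical symmetry: dV = 4πr² dr.)
Carrying out the integral gives A² · 3·π·a_0^5.
Setting this equal to 1 gives A² = 1/(3·π·a_0^5).
Substituting a_0 = 4.468 gives A² = 0.000059589, so A = 0.0077194.

A^2 ≈ 0.00005959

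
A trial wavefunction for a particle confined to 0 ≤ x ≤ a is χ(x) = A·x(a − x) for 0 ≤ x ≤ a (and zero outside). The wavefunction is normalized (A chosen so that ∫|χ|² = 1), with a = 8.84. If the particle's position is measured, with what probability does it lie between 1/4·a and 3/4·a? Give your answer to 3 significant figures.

P ≈ 0.793

The probability is P = ∫ |χ|² dx over [1/4·a, 3/4·a].
Since A² = 1/(a^5/30), this is the region integral divided by the full normalization integral.
Let u = x/a; then A² and the length scale cancel, so P = ∫_{1/4}^{3/4} u^2·(1 - u)^2 du ÷ ∫_{0}^{1} u^2·(1 - u)^2 du.
Using ∫ u^2·(1 - u)^2 du = u^3·(6·u^2 - 15·u + 10)/30, the numerator is 203/7680 and the denominator is 1/30.
Taking the ratio, P = 203/256.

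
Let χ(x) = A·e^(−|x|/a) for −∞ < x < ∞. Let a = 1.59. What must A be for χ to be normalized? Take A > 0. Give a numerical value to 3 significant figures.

A ≈ 0.793

We need A² ∫|f|² dx = 1, taking the integral from −∞ to ∞.
∫|χ|² dx = A²·(a).
Hence A² = 1/[a].
Plugging in a = 1.59 yields A = 0.7931.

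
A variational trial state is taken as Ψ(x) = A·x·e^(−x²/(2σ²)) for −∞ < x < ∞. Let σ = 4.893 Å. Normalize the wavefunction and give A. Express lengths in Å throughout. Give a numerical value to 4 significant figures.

The normalization condition is ∫|Ψ|² dx = 1 from −∞ to ∞.
With ∫_{−∞}^{∞} x^(2m) e^(−αx²) dx = (2m−1)!!·√π / (2^m α^(m+1/2)), carrying out the integral gives A² · √(π)·σ^3/2.
So A² = (√(π)·σ^3/2)^(−1).
With σ = 4.893: A² = 0.0096323 and A = 0.098144.

A ≈ 0.09814 Å^(-3/2)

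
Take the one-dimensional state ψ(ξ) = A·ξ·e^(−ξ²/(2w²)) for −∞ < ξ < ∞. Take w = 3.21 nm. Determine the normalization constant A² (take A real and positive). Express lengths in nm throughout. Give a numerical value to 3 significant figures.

Require ∫ |ψ|² dξ = 1 over the whole domain.
With ψ = A·ξ·e^(−ξ²/(2w²)), the integral evaluates to A²·[√(π)·w^3/2].
So A² = (√(π)·w^3/2)^(−1).
Substituting w = 3.21 gives A² = 0.03411, so A = 0.1847.

A^2 ≈ 0.0341 nm^(-3)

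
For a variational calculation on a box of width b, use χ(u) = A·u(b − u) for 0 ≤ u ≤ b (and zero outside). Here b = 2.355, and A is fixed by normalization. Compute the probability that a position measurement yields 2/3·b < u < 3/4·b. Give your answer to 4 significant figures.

The probability is P = ∫ |χ|² du over [2/3·b, 3/4·b].
The normalization integral ∫|χ|²du over the whole domain equals b^5/30·A², and A² cancels in the ratio.
Let t = u/b; then A² and the length scale cancel, so P = ∫_{2/3}^{3/4} t^2·(1 - t)^2 dt ÷ ∫_{0}^{1} t^2·(1 - t)^2 dt.
An antiderivative of t^2·(1 - t)^2 is t^3·(6·t^2 - 15·t + 10)/30; evaluating from 2/3 to 3/4 gives ≈ 0.00354536, while the full integral is 1/30.
Evaluating gives P = 0.10636.

P ≈ 0.1064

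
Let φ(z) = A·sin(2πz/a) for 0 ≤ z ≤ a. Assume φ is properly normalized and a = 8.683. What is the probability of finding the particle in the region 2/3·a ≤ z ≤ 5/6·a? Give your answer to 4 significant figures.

P ≈ 0.3045

The probability is P = ∫ |φ|² dz over [2/3·a, 5/6·a].
With A² fixed by ∫|φ|² = 1, i.e. A² = (a/2)^(−1), substitute and integrate.
In terms of u = z/a (A² and the length scale cancel between numerator and denominator), P = [∫_{2/3}^{5/6} sin(2·π·u)^2 du] / [∫_{0}^{1} sin(2·π·u)^2 du].
An antiderivative of sin(2·π·u)^2 is u/2 - sin(4·π·u)/(8·π); evaluating from 2/3 to 5/6 gives √(3)/(8·π) + 1/12, while the full integral is 1/2.
The result is P = (√(3)/4 + π/6)/π.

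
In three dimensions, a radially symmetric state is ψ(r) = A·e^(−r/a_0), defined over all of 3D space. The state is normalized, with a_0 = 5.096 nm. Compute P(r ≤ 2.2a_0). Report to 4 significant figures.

P ≈ 0.8149

P = ∫ |ψ|² 4πr² dr over r ≤ 2.2a_0.
The full normalization integral is A²·[π·a_0^3] = 1, fixing A².
In terms of u = r/a_0 (A², 4π and the length scale all cancel between numerator and denominator), P = [∫_{0}^{2.2} u^2·e^(-2·u) du] / [∫_{0}^{∞} u^2·e^(-2·u) du].
Using ∫ u^2·e^(-2·u) du = -(2·u^2 + 2·u + 1)·e^(-2·u)/4, the numerator is 1/4 - 377·e^(-22/5)/100 and the denominator is 1/4.
Taking the ratio yields P = 0.81486.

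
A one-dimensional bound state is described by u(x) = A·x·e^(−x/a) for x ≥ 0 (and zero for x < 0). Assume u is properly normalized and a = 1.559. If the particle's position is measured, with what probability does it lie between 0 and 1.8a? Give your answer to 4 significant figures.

P ≈ 0.6973

The probability is P = ∫ |u|² dx over [0, 1.8a].
The normalization integral ∫|u|²dx over the whole domain equals a^3/4·A², and A² cancels in the ratio.
Substituting t = x/a, A² and the length scale cancel in the ratio: P = ∫_{0}^{1.8} t^2·e^(-2·t) dt / ∫_{0}^{∞} t^2·e^(-2·t) dt.
Using ∫ t^2·e^(-2·t) dt = -(2·t^2 + 2·t + 1)·e^(-2·t)/4, the numerator is 1/4 - 277·e^(-18/5)/100 and the denominator is 1/4.
Evaluating gives P = 0.69725.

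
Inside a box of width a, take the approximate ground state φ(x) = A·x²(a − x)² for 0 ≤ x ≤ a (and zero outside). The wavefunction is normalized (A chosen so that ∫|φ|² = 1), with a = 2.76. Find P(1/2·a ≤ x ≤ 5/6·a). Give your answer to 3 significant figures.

P ≈ 0.491

P = ∫_{1/2·a}^{5/6·a} |φ(x)|² dx.
The normalization integral ∫|φ|²dx over the whole domain equals a^9/630·A², and A² cancels in the ratio.
Substituting u = x/a, A² and the length scale cancel in the ratio: P = ∫_{1/2}^{5/6} u^4·(1 - u)^4 du / ∫_{0}^{1} u^4·(1 - u)^4 du.
An antiderivative of u^4·(1 - u)^4 is u^5·(70·u^4 - 315·u^3 + 540·u^2 - 420·u + 126)/630; evaluating from 1/2 to 5/6 gives ≈ 0.00077944, while the full integral is 1/630.
This works out to P = 0.4910.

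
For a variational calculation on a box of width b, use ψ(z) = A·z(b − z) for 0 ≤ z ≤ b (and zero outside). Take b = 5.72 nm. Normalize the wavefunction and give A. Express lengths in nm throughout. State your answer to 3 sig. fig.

A ≈ 0.0700 nm^(-5/2)

Normalization requires ∫|ψ|² dz = 1, integrated from 0 to b.
Carrying out the integral gives A² · b^5/30.
So A² = (b^5/30)^(−1).
Substituting b = 5.72 gives A² = 0.004899, so A = 0.07000.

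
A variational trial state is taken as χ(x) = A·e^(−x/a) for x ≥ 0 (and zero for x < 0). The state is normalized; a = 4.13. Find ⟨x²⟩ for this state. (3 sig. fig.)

⟨x^2⟩ ≈ 8.53

⟨x²⟩ = ∫ x^2 |χ|² dx over the full domain.
Using ∫₀^∞ xⁿ e^(−αx) dx = n!/αⁿ⁺¹, since the A² factors cancel between numerator and denominator, ⟨x²⟩ = a^2/2.
With a = 4.13, ⟨x^2⟩ = 8.528.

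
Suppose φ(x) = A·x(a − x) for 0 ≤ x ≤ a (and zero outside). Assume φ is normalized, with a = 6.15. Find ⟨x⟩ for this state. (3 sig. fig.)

⟨x⟩ = ∫ x |φ|² dx over the full domain.
Evaluating both integrals, ⟨x⟩ = a/2.
With a = 6.15, ⟨x⟩ = 3.075.

⟨x⟩ ≈ 3.08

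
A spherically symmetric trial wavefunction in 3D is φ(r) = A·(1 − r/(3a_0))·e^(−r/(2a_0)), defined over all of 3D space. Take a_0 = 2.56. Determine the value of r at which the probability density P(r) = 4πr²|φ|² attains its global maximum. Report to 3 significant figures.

r ≈ 2.56

The maximum of P(r) = 4πr²|φ|² occurs where its derivative vanishes.
Solving yields r = a_0.
With a_0 = 2.56, the most probable radial distance is 2.560.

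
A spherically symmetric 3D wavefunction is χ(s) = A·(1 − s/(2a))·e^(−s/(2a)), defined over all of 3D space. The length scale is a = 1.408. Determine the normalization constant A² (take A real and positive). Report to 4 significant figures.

Require ∫ |χ|² 4πs² ds = 1 over the whole domain.
In 3D with spherical symmetry the volume element is 4πs² ds.
Recall ∫₀^∞ s^m e^(−s/β) ds = m!·β^(m+1), carrying out the integral gives A² · 8·π·a^3.
So A² = (8·π·a^3)^(−1).
With a = 1.408: A² = 0.014255 and A = 0.11939.

A^2 ≈ 0.01425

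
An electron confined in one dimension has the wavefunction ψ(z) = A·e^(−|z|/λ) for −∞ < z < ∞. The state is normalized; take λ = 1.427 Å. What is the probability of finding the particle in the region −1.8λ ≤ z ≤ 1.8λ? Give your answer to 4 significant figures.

P ≈ 0.9727

P = ∫_{−1.8λ}^{1.8λ} |ψ(z)|² dz.
Since A² = 1/(λ), this is the region integral divided by the full normalization integral.
Both integrals are even about z = 0, so only the z ≥ 0 halves are needed (the factors of 2 cancel). Let u = z/λ; then A² and the length scale cancel, so P = ∫_{0}^{1.8} e^(-2·u) du ÷ ∫_{0}^{∞} e^(-2·u) du.
An antiderivative of e^(-2·u) is -e^(-2·u)/2; evaluating from 0 to 1.8 gives 1/2 - e^(-18/5)/2, while the full integral is 1/2.
This works out to P = 0.97268.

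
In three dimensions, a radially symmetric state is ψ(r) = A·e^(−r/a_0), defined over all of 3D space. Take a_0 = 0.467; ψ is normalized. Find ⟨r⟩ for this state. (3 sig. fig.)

⟨r⟩ = ∫ r |ψ|² 4πr² dr over the full domain.
Using ∫₀^∞ rⁿ e^(−αr) dr = n!/αⁿ⁺¹, since the A² factors cancel between numerator and denominator, ⟨r⟩ = 3·a_0/2.
With a_0 = 0.467, ⟨r⟩ = 0.7005.

⟨r⟩ ≈ 0.701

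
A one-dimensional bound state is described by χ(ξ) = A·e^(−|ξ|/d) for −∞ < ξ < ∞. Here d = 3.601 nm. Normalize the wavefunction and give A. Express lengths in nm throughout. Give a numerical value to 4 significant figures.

We need A² ∫|f|² dξ = 1, taking the integral from −∞ to ∞.
With ∫₀^∞ ξ^0 e^(−αξ) dξ = 0!/α^1, with χ = A·e^(−|ξ|/d), the integral evaluates to A²·[d].
Setting this equal to 1 gives A² = 1/(d).
With d = 3.601: A² = 0.27770 and A = 0.52697.

A ≈ 0.5270 nm^(-1/2)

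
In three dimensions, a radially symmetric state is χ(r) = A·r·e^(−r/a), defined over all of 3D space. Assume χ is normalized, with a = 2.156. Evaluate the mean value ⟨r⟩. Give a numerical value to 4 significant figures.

⟨r⟩ ≈ 5.390

The expectation value is the |χ|²-weighted average of r: ∫ r|χ|² 4πr² dr.
With ∫₀^∞ r^5 e^(−αr) dr = 5!/α^6, evaluating both integrals, ⟨r⟩ = 5·a/2.
Putting a = 2.156 gives 5.3900.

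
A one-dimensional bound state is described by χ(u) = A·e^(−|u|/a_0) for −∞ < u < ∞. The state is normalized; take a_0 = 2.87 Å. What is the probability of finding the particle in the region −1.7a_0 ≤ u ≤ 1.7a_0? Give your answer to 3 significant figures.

|χ|² is the probability density, so P = ∫_{−1.7a_0}^{1.7a_0} |χ|² du.
The normalization integral ∫|χ|²du over the whole domain equals a_0·A², and A² cancels in the ratio.
By symmetry take twice the u ≥ 0 contribution in numerator and denominator; the 2's cancel. In terms of t = u/a_0 (A² and the length scale cancel between numerator and denominator), P = [∫_{0}^{1.7} e^(-2·t) dt] / [∫_{0}^{∞} e^(-2·t) dt].
With ∫ e^(-2·t) dt = -e^(-2·t)/2 + C, the region integral is 1/2 - e^(-17/5)/2 and the full one is 1/2.
Evaluating gives P = 0.9666.

P ≈ 0.967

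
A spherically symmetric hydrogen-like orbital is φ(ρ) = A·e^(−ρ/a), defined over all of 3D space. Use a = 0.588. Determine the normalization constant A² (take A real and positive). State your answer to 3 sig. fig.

Require ∫ |φ|² 4πρ² dρ = 1 over the whole domain.
In 3D with spherical symmetry the volume element is 4πρ² dρ.
With φ = A·e^(−ρ/a), the integral evaluates to A²·[π·a^3].
Setting this equal to 1 gives A² = 1/(π·a^3).
Substituting a = 0.588 gives A² = 1.566, so A = 1.251.

A^2 ≈ 1.57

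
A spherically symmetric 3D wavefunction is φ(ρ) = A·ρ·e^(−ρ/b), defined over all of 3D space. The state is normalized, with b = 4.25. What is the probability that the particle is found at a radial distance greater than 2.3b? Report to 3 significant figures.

P ≈ 0.513

With dV = 4πρ²dρ, the probability is ∫|φ|² dV over ρ > 2.3b.
Normalization gives A² = 1/(3·π·b^5).
Let u = ρ/b; then A², 4π and the length scale all cancel, so P = ∫_{2.3}^{∞} u^4·e^(-2·u) du ÷ ∫_{0}^{∞} u^4·e^(-2·u) du.
An antiderivative of u^4·e^(-2·u) is -(u^4/2 + u^3 + 3·u^2/2 + 3·u/2 + 3/4)·e^(-2·u); evaluating from 2.3 to ∞ gives ≈ 0.38493, while the full integral is 3/4.
The region integral divided by the full integral gives P = 0.5132.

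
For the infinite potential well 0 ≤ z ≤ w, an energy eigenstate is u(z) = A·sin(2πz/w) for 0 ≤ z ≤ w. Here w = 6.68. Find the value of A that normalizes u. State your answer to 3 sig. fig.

The normalization condition is ∫|u|² dz = 1 from 0 to w.
With ∫₀^w sin²(nπz/w) dz = w/2, the integral (without the A² prefactor) comes out to w/2.
Plugging in w = 6.68 yields A = 0.5472.

A ≈ 0.547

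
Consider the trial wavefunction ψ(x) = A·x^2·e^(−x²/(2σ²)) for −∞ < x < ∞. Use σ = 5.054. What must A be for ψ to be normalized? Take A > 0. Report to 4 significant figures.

The normalization condition is ∫|ψ|² dx = 1 from −∞ to ∞.
Differentiating ∫e^(−αx²) dx = √(π/α) under α to get the higher moments, carrying out the integral gives A² · 3·√(π)·σ^5/4.
So A² = (3·√(π)·σ^5/4)^(−1).
Substituting σ = 5.054 gives A² = 0.00022813, so A = 0.015104.

A ≈ 0.01510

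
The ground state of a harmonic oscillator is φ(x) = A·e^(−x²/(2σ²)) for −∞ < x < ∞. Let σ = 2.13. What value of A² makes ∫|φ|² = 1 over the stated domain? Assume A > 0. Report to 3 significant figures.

The normalization condition is ∫|φ|² dx = 1 from −∞ to ∞.
∫|φ|² dx = A²·(√(π)·σ).
Plugging in σ = 2.13 yields A = 0.5147.

A^2 ≈ 0.265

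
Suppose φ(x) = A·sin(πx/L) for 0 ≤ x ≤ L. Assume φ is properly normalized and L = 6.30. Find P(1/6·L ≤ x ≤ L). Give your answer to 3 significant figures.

|φ|² is the probability density, so P = ∫_{1/6·L}^{L} |φ|² dx.
With A² fixed by ∫|φ|² = 1, i.e. A² = (L/2)^(−1), substitute and integrate.
In terms of u = x/L (A² and the length scale cancel between numerator and denominator), P = [∫_{1/6}^{1} sin(π·u)^2 du] / [∫_{0}^{1} sin(π·u)^2 du].
An antiderivative of sin(π·u)^2 is u/2 - sin(2·π·u)/(4·π); evaluating from 1/6 to 1 gives √(3)/(8·π) + 5/12, while the full integral is 1/2.
This works out to P = √(3)/(4·π) + 5/6.

P ≈ 0.971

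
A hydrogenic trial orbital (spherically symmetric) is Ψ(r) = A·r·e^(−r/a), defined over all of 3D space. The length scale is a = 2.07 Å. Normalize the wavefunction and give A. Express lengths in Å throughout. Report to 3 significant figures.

A ≈ 0.0528 Å^(-5/2)

Normalization requires ∫|Ψ|² 4πr² dr = 1, integrated from 0 to ∞.
In 3D with spherical symmetry the volume element is 4πr² dr.
∫|Ψ|² 4πr² dr = A²·(3·π·a^5).
So A² = (3·π·a^5)^(−1).
With a = 2.07: A² = 0.002792 and A = 0.05284.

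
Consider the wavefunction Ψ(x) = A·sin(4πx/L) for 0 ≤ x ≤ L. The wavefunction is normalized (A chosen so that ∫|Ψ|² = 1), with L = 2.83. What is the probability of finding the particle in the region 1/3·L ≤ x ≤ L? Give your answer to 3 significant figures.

P ≈ 0.701

|Ψ|² is the probability density, so P = ∫_{1/3·L}^{L} |Ψ|² dx.
With A² fixed by ∫|Ψ|² = 1, i.e. A² = (L/2)^(−1), substitute and integrate.
Substituting u = x/L, A² and the length scale cancel in the ratio: P = ∫_{1/3}^{1} sin(4·π·u)^2 du / ∫_{0}^{1} sin(4·π·u)^2 du.
Using ∫ sin(4·π·u)^2 du = u/2 - sin(4·π·u)·cos(4·π·u)/(8·π), the numerator is √(3)/(32·π) + 1/3 and the denominator is 1/2.
Taking the ratio, P = √(3)/(16·π) + 2/3.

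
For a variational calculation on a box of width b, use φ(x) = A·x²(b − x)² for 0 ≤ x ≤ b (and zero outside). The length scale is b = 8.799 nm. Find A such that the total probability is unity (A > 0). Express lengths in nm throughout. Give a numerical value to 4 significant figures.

Require ∫ |φ|² dx = 1 over the whole domain.
∫|φ|² dx = A²·(b^9/630).
Hence A² = 1/[b^9/630].
With b = 8.799: A² = 0.0000019927 and A = 0.0014116.

A ≈ 0.001412 nm^(-9/2)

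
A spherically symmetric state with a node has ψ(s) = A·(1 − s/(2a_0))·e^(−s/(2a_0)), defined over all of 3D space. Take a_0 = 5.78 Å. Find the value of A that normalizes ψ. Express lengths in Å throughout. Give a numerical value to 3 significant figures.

A ≈ 0.0144 Å^(-3/2)

Normalization requires ∫|ψ|² 4πs² ds = 1, integrated from 0 to ∞.
Recall ∫₀^∞ s^m e^(−s/β) ds = m!·β^(m+1), with ψ = A·(1 − s/(2a_0))·e^(−s/(2a_0)), the integral evaluates to A²·[8·π·a_0^3].
Setting this equal to 1 gives A² = 1/(8·π·a_0^3).
Plugging in a_0 = 5.78 yields A = 0.01435.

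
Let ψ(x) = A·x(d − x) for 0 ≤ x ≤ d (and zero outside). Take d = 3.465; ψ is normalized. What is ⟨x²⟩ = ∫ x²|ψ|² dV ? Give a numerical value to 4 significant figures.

⟨x^2⟩ ≈ 3.430

By definition ⟨x²⟩ = ∫ x^2 |ψ(x)|² dx.
Expanding the polynomial and integrating term by term, since the A² factors cancel between numerator and denominator, ⟨x²⟩ = 2·d^2/7.
Putting d = 3.465 gives 3.4304.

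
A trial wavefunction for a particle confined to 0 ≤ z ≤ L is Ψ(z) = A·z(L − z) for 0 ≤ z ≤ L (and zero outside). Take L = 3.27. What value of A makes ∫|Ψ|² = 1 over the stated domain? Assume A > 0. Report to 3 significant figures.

We need A² ∫|f|² dz = 1, taking the integral from 0 to L.
Expanding the polynomial and integrating term by term, with Ψ = A·z(L − z), the integral evaluates to A²·[L^5/30].
Hence A² = 1/[L^5/30].
Substituting L = 3.27 gives A² = 0.08024, so A = 0.2833.

A ≈ 0.283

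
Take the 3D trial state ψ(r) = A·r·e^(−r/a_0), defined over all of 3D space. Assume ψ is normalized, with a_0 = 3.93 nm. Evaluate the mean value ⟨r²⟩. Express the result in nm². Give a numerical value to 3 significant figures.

⟨r^2⟩ ≈ 116 nm^2

The expectation value is the |ψ|²-weighted average of r^2: ∫ r^2|ψ|² 4πr² dr.
With ∫₀^∞ r^6 e^(−αr) dr = 6!/α^7, the ratio of the moment integral to the normalization integral gives ⟨r²⟩ = 15·a_0^2/2.
Putting a_0 = 3.93 gives 115.8.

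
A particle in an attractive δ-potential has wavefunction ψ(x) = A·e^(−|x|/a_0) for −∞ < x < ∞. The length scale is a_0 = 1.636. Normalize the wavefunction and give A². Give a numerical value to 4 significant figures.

A^2 ≈ 0.6112

The normalization condition is ∫|ψ|² dx = 1 from −∞ to ∞.
With ψ = A·e^(−|x|/a_0), the integral evaluates to A²·[a_0].
Setting this equal to 1 gives A² = 1/(a_0).
Plugging in a_0 = 1.636 yields A = 0.78182.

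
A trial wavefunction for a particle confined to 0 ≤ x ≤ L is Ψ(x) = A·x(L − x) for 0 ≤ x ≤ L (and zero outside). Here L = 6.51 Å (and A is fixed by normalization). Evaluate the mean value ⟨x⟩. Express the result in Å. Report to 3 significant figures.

⟨x⟩ = ∫ x |Ψ|² dx over the full domain.
Expanding the polynomial and integrating term by term, evaluating both integrals, ⟨x⟩ = L/2.
With L = 6.51, ⟨x⟩ = 3.255.

⟨x⟩ ≈ 3.26 Å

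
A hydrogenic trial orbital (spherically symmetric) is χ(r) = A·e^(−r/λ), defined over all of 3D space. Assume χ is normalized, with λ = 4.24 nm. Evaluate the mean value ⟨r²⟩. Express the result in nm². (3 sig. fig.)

⟨r^2⟩ ≈ 53.9 nm^2

⟨r²⟩ = ∫ r^2 |χ|² 4πr² dr over the full domain.
With ∫₀^∞ r^4 e^(−αr) dr = 4!/α^5, since the A² factors cancel between numerator and denominator, ⟨r²⟩ = 3·λ^2.
With λ = 4.24, ⟨r^2⟩ = 53.93.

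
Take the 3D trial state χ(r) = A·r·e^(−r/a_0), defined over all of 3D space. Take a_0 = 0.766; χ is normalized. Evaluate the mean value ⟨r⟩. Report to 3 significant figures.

⟨r⟩ ≈ 1.92

The expectation value is the |χ|²-weighted average of r: ∫ r|χ|² 4πr² dr.
With ∫₀^∞ r^5 e^(−αr) dr = 5!/α^6, evaluating both integrals, ⟨r⟩ = 5·a_0/2.
With a_0 = 0.766, ⟨r⟩ = 1.915.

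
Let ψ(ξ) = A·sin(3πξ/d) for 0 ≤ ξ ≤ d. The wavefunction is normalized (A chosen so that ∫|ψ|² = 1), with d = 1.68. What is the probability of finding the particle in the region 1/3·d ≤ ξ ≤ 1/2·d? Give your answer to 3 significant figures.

P = ∫_{1/3·d}^{1/2·d} |ψ(ξ)|² dξ.
With A² fixed by ∫|ψ|² = 1, i.e. A² = (d/2)^(−1), substitute and integrate.
Substituting u = ξ/d, A² and the length scale cancel in the ratio: P = ∫_{1/3}^{1/2} sin(3·π·u)^2 du / ∫_{0}^{1} sin(3·π·u)^2 du.
An antiderivative of sin(3·π·u)^2 is u/2 - sin(6·π·u)/(12·π); evaluating from 1/3 to 1/2 gives 1/12, while the full integral is 1/2.
Evaluating gives P = 1/6.

P ≈ 0.167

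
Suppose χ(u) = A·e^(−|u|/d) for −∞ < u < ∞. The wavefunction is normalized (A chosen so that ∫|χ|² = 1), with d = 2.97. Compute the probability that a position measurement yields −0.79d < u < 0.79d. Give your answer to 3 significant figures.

P ≈ 0.794

|χ|² is the probability density, so P = ∫_{−0.79d}^{0.79d} |χ|² du.
The normalization integral ∫|χ|²du over the whole domain equals d·A², and A² cancels in the ratio.
Both integrals are even about u = 0, so only the u ≥ 0 halves are needed (the factors of 2 cancel). Let t = u/d; then A² and the length scale cancel, so P = ∫_{0}^{0.79} e^(-2·t) dt ÷ ∫_{0}^{∞} e^(-2·t) dt.
Using ∫ e^(-2·t) dt = -e^(-2·t)/2, the numerator is 1/2 - e^(-79/50)/2 and the denominator is 1/2.
Taking the ratio, P = 0.7940.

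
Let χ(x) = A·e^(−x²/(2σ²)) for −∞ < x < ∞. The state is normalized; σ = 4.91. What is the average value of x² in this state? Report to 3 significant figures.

⟨x^2⟩ ≈ 12.1

The expectation value is the |χ|²-weighted average of x^2: ∫ x^2|χ|² dx.
Using the Gaussian integral ∫_{−∞}^{∞} e^(−αx²) dx = √(π/α), since the A² factors cancel between numerator and denominator, ⟨x²⟩ = σ^2/2.
With σ = 4.91, ⟨x^2⟩ = 12.05.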